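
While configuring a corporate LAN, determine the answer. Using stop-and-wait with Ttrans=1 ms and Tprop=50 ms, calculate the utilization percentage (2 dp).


Given: Ttrans = 1 ms, Tprop = 50 ms
RTT = 2 * Tprop = 2 * 50 = 100 ms
U = Ttrans / (Ttrans + RTT)
U = 1 / (1 + 100)
U = 1 / 101 = 0.009901
U% = 0.99%

0.99


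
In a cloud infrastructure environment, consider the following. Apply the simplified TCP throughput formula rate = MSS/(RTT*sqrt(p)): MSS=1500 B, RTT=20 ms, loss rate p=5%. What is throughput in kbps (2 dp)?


Given: MSS = 1500 bytes, RTT = 20 ms, loss = 5%
RTT in seconds = 20 / 1000 = 0.02
Loss rate = 5% = 0.05
sqrt(loss) = sqrt(0.05) = 0.223606797750
Throughput (bytes/s) = 1500 / (0.02 * 0.223606797750) = 335410.1966
Throughput (kbps) = 335410.1966 * 8 / 1000 = 2683.281573 -> 2683.28 kbps (2 dp)

2683.28


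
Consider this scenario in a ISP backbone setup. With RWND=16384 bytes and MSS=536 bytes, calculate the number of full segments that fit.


Given: RWND = 16384 bytes, MSS = 536 bytes
Full segments = floor(RWND / MSS)
Full segments = floor(16384 / 536)
Full segments = floor(30.5672) = 30

30


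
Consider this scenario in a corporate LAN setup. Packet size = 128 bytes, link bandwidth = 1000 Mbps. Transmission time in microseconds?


Given: packet = 128 bytes, bandwidth = 1000 Mbps
Packet in bits = 128 * 8 = 1024 bits
Bandwidth = 1000 * 10^6 = 1000000000 bps
Time = 1024 / 1000000000 seconds
Time in us = 1024 * 10^6 / 1000000000 = 1.024

1.024


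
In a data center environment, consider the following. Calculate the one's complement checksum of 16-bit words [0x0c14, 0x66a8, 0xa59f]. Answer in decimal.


Given words: [0x0c14, 0x66a8, 0xa59f]
Step 1: Sum all words
Raw sum = 3092 + 26280 + 42399 = 71771
Step 2: Fold carry: (6235 + 1) = 6236
One's complement = ~6236 & 0xFFFF = 59299

59299


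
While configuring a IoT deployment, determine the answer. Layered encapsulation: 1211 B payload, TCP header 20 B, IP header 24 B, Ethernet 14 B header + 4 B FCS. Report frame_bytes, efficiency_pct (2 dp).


TCP segment = 1211 + 20 = 1231 B
IP packet = 1231 + 24 = 1255 B
Ethernet frame = 1255 + 14 + 4 = 1273 B
Efficiency = app / frame = 1211 / 1273 = 0.951296 = 95.1296% -> 95.13% (2 dp)

1273, 95.13


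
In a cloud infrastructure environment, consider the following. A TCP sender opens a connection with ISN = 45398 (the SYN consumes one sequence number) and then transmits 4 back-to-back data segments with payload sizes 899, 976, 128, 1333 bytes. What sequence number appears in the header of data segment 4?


The SYN occupies sequence number ISN = 45398, so the first data byte is ISN + 1 = 45399.
SEQ of data segment i = (ISN + 1) + sum of payload sizes of segments 1..i-1.
Segment 1: SEQ = 45399, payload = 899 bytes
Segment 2: SEQ = 46298, payload = 976 bytes
Segment 3: SEQ = 47274, payload = 128 bytes
Segment 4: SEQ = 47402, payload = 1333 bytes
SEQ of segment 4 = 45399 + 899 + 976 + 128 = 47402

47402


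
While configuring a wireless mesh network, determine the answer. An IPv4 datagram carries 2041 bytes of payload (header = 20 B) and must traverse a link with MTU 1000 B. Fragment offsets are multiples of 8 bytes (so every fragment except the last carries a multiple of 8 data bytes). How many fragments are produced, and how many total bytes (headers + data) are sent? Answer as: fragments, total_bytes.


Max data per non-final fragment = floor((MTU - header)/8)*8 = floor((1000 - 20)/8)*8 = floor(980/8)*8 = 976 B
Final fragment needs no 8-byte alignment: it can carry up to MTU - header = 980 B
Non-final fragments needed = ceil((payload - 980) / 976) = ceil(1061/976) = ceil(1.0871) = 2
Number of fragments = 2 + 1 = 3
Fragment sizes (data): 2 * 976 B + 89 B (last, 89 <= 980 OK)
Total bytes sent = payload + n_frags * header = 2041 + 3*20 = 2041 + 60 = 2101 B

3, 2101


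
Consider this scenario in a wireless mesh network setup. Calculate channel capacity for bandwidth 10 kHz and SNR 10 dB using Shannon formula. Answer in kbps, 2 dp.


Given: B = 10 kHz, SNR = 10 dB
SNR linear = 10^(10/10) = 10
1 + SNR = 11
log2(11) = 3.4594316186
C = 10 * 1000 * 3.4594316186 = 34594.3162 bps
C = 34.594316 kbps -> 34.59 kbps (2 dp)

34.59


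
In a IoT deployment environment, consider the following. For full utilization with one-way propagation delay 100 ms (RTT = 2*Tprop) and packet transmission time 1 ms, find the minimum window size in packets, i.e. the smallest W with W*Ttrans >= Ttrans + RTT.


Given: Ttrans = 1 ms, RTT = 200 ms (= 2 * Tprop, Tprop = 100 ms)
Time until first ACK returns = Ttrans + RTT = 1 + 200 = 201 ms
Need W * Ttrans >= Ttrans + RTT  ->  W >= (Ttrans + RTT) / Ttrans
(Ttrans + RTT) / Ttrans = 201 / 1 = 201
W_min = ceil(201) = 201

201


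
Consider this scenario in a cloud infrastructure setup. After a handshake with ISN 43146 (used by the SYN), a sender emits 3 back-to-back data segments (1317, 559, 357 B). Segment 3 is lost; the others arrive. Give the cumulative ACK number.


SYN uses sequence number 43146; first data byte = ISN + 1 = 43147.
Segment 1: SEQ = 43147, len = 1317 B, covers [43147, 44463]
Segment 2: SEQ = 44464, len = 559 B, covers [44464, 45022]
Segment 3: SEQ = 45023, len = 357 B, covers [45023, 45379] [LOST]
In-order data received: bytes [43147, 45022] (segments 1..2).
Segment 3 missing -> gap begins at byte 45023.
Cumulative ACK = next expected in-order byte = 43147 + 1317 + 559 = 45023

45023


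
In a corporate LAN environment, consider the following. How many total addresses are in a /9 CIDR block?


Given: CIDR prefix /9
Host bits = 32 - 9 = 23
Total addresses = 2^23 = 8388608

8388608


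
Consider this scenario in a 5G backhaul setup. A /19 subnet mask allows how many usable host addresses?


Given: subnet mask /19
Host bits = 32 - 19 = 13
Total addresses = 2^13 = 8192
Usable hosts = 8192 - 2 (network + broadcast) = 8190

8190


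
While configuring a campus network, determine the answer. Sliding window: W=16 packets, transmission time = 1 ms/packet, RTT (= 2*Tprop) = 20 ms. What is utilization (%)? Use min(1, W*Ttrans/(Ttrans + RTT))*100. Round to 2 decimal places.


Given: W = 16, Ttrans = 1 ms, RTT = 20 ms (= 2 * Tprop, Tprop = 10 ms)
Cycle time = Ttrans + RTT = 1 + 20 = 21 ms (first packet sent until its ACK returns)
W * Ttrans = 16 * 1 = 16 ms of sending per cycle
W * Ttrans / (Ttrans + RTT) = 16 / 21 = 0.761905
U = min(1, 0.761905) = 0.761905
U% = 76.19%

76.19


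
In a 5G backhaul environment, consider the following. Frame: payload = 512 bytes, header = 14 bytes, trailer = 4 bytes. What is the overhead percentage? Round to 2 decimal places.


Given: payload = 512 B, header = 14 B, trailer = 4 B
Overhead bytes = header + trailer = 14 + 4 = 18
Total frame = payload + overhead = 512 + 18 = 530
Overhead % = 18 / 530 * 100 = 3.3962% -> 3.40% (2 dp)

3.40


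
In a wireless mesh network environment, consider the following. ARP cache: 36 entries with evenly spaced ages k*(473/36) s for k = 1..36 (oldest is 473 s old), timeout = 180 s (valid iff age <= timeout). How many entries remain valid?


Ages are k * 473/36 s for k = 1..36 (spacing = 13.1389 s).
Entry k is valid iff k * 473/36 <= 180 iff k <= 36 * 180 / 473 = 13.6998
n_valid = floor(13.6998) = 13
(n_stale = 36 - 13 = 23)

13


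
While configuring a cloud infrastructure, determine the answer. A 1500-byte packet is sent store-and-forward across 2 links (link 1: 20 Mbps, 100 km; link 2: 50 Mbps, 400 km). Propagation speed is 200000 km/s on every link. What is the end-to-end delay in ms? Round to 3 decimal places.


Packet = 1500 bytes = 12000 bits. Store-and-forward: sum (t_trans + t_prop) per link.
Link 1: t_trans = 12000/(20*10^6) s = 0.6000 ms; t_prop = 100/200000 s = 0.5000 ms; subtotal = 1.1000 ms
Link 2: t_trans = 12000/(50*10^6) s = 0.2400 ms; t_prop = 400/200000 s = 2.0000 ms; subtotal = 2.2400 ms
End-to-end = 1.1000 + 2.2400 = 3.3400 ms -> 3.340 ms (3 dp)

3.340


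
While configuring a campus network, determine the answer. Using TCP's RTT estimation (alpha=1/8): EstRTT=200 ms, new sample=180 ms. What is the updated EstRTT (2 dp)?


Given: EstRTT = 200 ms, SampleRTT = 180 ms, alpha = 1/8
New EstRTT = (1 - alpha) * EstRTT + alpha * SampleRTT
(7/8) * 200 = 175
(1/8) * 180 = 22.5
New EstRTT = 175 + 22.5 = 197.5 ms -> 197.50 ms (2 dp)

197.50


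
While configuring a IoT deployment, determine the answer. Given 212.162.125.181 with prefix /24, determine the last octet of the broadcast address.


Given: IP = 212.162.125.181, prefix = /24
Host bits = 32 - 24 = 8
Network last octet = 181 AND mask = 0
Host part size = 2^8 - 1 = 255
Broadcast last octet = 0 OR 255 = 255

255


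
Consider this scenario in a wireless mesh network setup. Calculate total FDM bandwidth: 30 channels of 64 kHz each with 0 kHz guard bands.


Given: 30 channels, 64 kHz each, guard = 0 kHz
Channel bandwidth = 30 * 64 = 1920 kHz
Guard bands = 29 gaps * 0 kHz = 0 kHz
Total = 1920 + 0 = 1920 kHz

1920


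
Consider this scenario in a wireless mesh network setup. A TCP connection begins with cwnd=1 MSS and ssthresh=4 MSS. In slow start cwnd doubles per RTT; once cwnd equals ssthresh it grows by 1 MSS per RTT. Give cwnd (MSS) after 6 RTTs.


RTT 0: cwnd = 1 MSS (initial)
RTT 1: cwnd = 2 MSS (slow start, doubled)
RTT 2: cwnd = 4 MSS (slow start, doubled)
RTT 3: cwnd = 5 MSS (congestion avoidance, +1)
RTT 4: cwnd = 6 MSS (congestion avoidance, +1)
RTT 5: cwnd = 7 MSS (congestion avoidance, +1)
RTT 6: cwnd = 8 MSS (congestion avoidance, +1)

8


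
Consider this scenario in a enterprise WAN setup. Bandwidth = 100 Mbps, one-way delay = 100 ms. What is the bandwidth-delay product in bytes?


Given: bandwidth = 100 Mbps, delay = 100 ms
BDP in bits = 100 * 10^6 * 100 / 1000
BDP in bits = 10000000
BDP in bytes = 10000000 / 8 = 1250000

1250000


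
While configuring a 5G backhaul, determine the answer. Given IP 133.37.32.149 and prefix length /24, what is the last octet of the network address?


Given: IP = 133.37.32.149, prefix = /24
Subnet mask = 255.255.255.0
Last octet of IP: 149
Last octet of mask: 0
Network last octet = 149 AND 0 = 0

0


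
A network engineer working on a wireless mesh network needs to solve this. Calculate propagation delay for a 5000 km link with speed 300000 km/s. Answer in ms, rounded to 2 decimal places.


Given: distance = 5000 km, speed = 300000 km/s
Delay = distance / speed = 5000 / 300000 seconds
Delay in ms = 5000 * 1000 / 300000
Delay = 16.6667 ms
Rounded to 2 dp = 16.67 ms

16.67


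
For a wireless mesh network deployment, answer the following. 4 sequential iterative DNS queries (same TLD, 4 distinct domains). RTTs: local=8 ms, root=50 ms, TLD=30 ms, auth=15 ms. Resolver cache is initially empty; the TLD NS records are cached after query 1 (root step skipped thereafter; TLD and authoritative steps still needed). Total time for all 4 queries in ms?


Lookup 1 (cold cache): local + root + TLD + auth = 8 + 50 + 30 + 15 = 103 ms
Lookups 2..4 (TLD NS cached -> skip root; new domain -> still ask TLD and auth): local + TLD + auth = 8 + 30 + 15 = 53 ms each
Remaining 3 lookups: 3 * 53 = 159 ms
Total = 103 + 159 = 262 ms

262


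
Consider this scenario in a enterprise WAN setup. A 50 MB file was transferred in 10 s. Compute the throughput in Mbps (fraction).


Given: file = 50 MB, time = 10 s
File in Mb = 50 * 8 = 400 Mb
Throughput = 400 / 10 Mbps
Throughput = 40 Mbps

40


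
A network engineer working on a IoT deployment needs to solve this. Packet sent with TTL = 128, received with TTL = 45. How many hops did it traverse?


Given: initial TTL = 128, received TTL = 45
Hops = initial TTL - received TTL
Hops = 128 - 45 = 83

83


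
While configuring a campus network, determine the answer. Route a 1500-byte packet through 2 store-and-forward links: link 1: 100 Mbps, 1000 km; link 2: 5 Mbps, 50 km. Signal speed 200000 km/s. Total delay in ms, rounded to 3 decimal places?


Packet = 1500 bytes = 12000 bits. Store-and-forward: sum (t_trans + t_prop) per link.
Link 1: t_trans = 12000/(100*10^6) s = 0.1200 ms; t_prop = 1000/200000 s = 5.0000 ms; subtotal = 5.1200 ms
Link 2: t_trans = 12000/(5*10^6) s = 2.4000 ms; t_prop = 50/200000 s = 0.2500 ms; subtotal = 2.6500 ms
End-to-end = 5.1200 + 2.6500 = 7.7700 ms -> 7.770 ms (3 dp)

7.770


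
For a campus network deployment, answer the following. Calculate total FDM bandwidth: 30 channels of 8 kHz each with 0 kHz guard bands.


Given: 30 channels, 8 kHz each, guard = 0 kHz
Channel bandwidth = 30 * 8 = 240 kHz
Guard bands = 29 gaps * 0 kHz = 0 kHz
Total = 240 + 0 = 240 kHz

240


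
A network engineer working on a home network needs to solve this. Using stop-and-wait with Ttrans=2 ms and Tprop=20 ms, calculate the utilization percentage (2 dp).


Given: Ttrans = 2 ms, Tprop = 20 ms
RTT = 2 * Tprop = 2 * 20 = 40 ms
U = Ttrans / (Ttrans + RTT)
U = 2 / (2 + 40)
U = 2 / 42 = 0.047619
U% = 4.76%

4.76


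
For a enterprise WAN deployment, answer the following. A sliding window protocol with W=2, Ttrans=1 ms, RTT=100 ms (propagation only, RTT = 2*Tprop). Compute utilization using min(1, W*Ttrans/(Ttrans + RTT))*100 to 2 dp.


Given: W = 2, Ttrans = 1 ms, RTT = 100 ms (= 2 * Tprop, Tprop = 50 ms)
Cycle time = Ttrans + RTT = 1 + 100 = 101 ms (first packet sent until its ACK returns)
W * Ttrans = 2 * 1 = 2 ms of sending per cycle
W * Ttrans / (Ttrans + RTT) = 2 / 101 = 0.019802
U = min(1, 0.019802) = 0.019802
U% = 1.98%

1.98


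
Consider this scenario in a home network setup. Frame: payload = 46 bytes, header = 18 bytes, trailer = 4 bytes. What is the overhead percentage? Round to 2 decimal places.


Given: payload = 46 B, header = 18 B, trailer = 4 B
Overhead bytes = header + trailer = 18 + 4 = 22
Total frame = payload + overhead = 46 + 22 = 68
Overhead % = 22 / 68 * 100 = 32.3529% -> 32.35% (2 dp)

32.35


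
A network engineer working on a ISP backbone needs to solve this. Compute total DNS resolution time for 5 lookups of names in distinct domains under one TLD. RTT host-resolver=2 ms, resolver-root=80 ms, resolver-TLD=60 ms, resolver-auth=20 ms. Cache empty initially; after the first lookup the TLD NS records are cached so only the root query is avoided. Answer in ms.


Lookup 1 (cold cache): local + root + TLD + auth = 2 + 80 + 60 + 20 = 162 ms
Lookups 2..5 (TLD NS cached -> skip root; new domain -> still ask TLD and auth): local + TLD + auth = 2 + 60 + 20 = 82 ms each
Remaining 4 lookups: 4 * 82 = 328 ms
Total = 162 + 328 = 490 ms

490


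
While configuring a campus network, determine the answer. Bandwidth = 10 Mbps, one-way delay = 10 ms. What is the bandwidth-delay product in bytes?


Given: bandwidth = 10 Mbps, delay = 10 ms
BDP in bits = 10 * 10^6 * 10 / 1000
BDP in bits = 100000
BDP in bytes = 100000 / 8 = 12500

12500


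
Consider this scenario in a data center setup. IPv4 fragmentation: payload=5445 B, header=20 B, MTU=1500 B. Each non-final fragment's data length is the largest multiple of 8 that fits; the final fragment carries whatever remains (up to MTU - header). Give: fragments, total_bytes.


Max data per non-final fragment = floor((MTU - header)/8)*8 = floor((1500 - 20)/8)*8 = floor(1480/8)*8 = 1480 B
Final fragment needs no 8-byte alignment: it can carry up to MTU - header = 1480 B
Non-final fragments needed = ceil((payload - 1480) / 1480) = ceil(3965/1480) = ceil(2.6791) = 3
Number of fragments = 3 + 1 = 4
Fragment sizes (data): 3 * 1480 B + 1005 B (last, 1005 <= 1480 OK)
Total bytes sent = payload + n_frags * header = 5445 + 4*20 = 5445 + 80 = 5525 B

4, 5525


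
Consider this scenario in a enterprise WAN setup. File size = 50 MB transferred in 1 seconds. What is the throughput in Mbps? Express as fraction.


Given: file = 50 MB, time = 1 s
File in Mb = 50 * 8 = 400 Mb
Throughput = 400 / 1 Mbps
Throughput = 400 Mbps

400


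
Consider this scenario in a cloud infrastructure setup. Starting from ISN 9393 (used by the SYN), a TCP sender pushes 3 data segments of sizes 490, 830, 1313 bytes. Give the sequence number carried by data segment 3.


The SYN occupies sequence number ISN = 9393, so the first data byte is ISN + 1 = 9394.
SEQ of data segment i = (ISN + 1) + sum of payload sizes of segments 1..i-1.
Segment 1: SEQ = 9394, payload = 490 bytes
Segment 2: SEQ = 9884, payload = 830 bytes
Segment 3: SEQ = 10714, payload = 1313 bytes
SEQ of segment 3 = 9394 + 490 + 830 = 10714

10714


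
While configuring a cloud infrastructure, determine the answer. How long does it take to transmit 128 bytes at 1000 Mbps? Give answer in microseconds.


Given: packet = 128 bytes, bandwidth = 1000 Mbps
Packet in bits = 128 * 8 = 1024 bits
Bandwidth = 1000 * 10^6 = 1000000000 bps
Time = 1024 / 1000000000 seconds
Time in us = 1024 * 10^6 / 1000000000 = 1.024

1.024


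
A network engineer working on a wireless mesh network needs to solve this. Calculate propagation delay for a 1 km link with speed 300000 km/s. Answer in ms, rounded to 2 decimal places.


Given: distance = 1 km, speed = 300000 km/s
Delay = distance / speed = 1 / 300000 seconds
Delay in ms = 1 * 1000 / 300000
Delay = 0.0033 ms
Rounded to 2 dp = 0.00 ms

0.00


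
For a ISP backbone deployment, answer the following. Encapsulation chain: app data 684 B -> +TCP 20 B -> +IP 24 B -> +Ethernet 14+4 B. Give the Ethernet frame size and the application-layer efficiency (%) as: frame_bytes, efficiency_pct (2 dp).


TCP segment = 684 + 20 = 704 B
IP packet = 704 + 24 = 728 B
Ethernet frame = 728 + 14 + 4 = 746 B
Efficiency = app / frame = 684 / 746 = 0.916890 = 91.6890% -> 91.69% (2 dp)

746, 91.69


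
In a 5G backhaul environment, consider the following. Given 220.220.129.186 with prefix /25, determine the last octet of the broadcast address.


Given: IP = 220.220.129.186, prefix = /25
Host bits = 32 - 25 = 7
Network last octet = 186 AND mask = 128
Host part size = 2^7 - 1 = 127
Broadcast last octet = 128 OR 127 = 255

255


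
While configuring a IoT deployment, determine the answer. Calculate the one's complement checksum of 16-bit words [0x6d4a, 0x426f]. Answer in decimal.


Given words: [0x6d4a, 0x426f]
Step 1: Sum all words
Raw sum = 27978 + 17007 = 44985
One's complement = ~44985 & 0xFFFF = 20550

20550


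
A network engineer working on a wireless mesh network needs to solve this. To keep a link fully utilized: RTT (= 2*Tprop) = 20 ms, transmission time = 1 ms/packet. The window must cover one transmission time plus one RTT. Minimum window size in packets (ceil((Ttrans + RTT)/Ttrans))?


Given: Ttrans = 1 ms, RTT = 20 ms (= 2 * Tprop, Tprop = 10 ms)
Time until first ACK returns = Ttrans + RTT = 1 + 20 = 21 ms
Need W * Ttrans >= Ttrans + RTT  ->  W >= (Ttrans + RTT) / Ttrans
(Ttrans + RTT) / Ttrans = 21 / 1 = 21
W_min = ceil(21) = 21

21


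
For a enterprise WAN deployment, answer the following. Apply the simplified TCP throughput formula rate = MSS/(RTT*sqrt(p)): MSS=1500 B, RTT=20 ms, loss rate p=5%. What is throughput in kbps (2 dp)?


Given: MSS = 1500 bytes, RTT = 20 ms, loss = 5%
RTT in seconds = 20 / 1000 = 0.02
Loss rate = 5% = 0.05
sqrt(loss) = sqrt(0.05) = 0.223606797750
Throughput (bytes/s) = 1500 / (0.02 * 0.223606797750) = 335410.1966
Throughput (kbps) = 335410.1966 * 8 / 1000 = 2683.281573 -> 2683.28 kbps (2 dp)

2683.28


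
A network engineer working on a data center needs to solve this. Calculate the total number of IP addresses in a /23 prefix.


Given: CIDR prefix /23
Host bits = 32 - 23 = 9
Total addresses = 2^9 = 512

512


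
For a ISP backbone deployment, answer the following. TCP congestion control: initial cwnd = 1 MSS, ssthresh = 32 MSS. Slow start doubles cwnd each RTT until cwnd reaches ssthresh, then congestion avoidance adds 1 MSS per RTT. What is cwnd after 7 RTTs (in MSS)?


RTT 0: cwnd = 1 MSS (initial)
RTT 1: cwnd = 2 MSS (slow start, doubled)
RTT 2: cwnd = 4 MSS (slow start, doubled)
RTT 3: cwnd = 8 MSS (slow start, doubled)
RTT 4: cwnd = 16 MSS (slow start, doubled)
RTT 5: cwnd = 32 MSS (slow start, doubled)
RTT 6: cwnd = 33 MSS (congestion avoidance, +1)
RTT 7: cwnd = 34 MSS (congestion avoidance, +1)

34


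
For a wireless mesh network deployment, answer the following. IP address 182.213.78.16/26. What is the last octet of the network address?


Given: IP = 182.213.78.16, prefix = /26
Subnet mask = 255.255.255.192
Last octet of IP: 16
Last octet of mask: 192
Network last octet = 16 AND 192 = 0

0


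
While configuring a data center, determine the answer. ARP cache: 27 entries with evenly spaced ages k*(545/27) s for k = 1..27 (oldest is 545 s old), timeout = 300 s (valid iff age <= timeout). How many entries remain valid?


Ages are k * 545/27 s for k = 1..27 (spacing = 20.1852 s).
Entry k is valid iff k * 545/27 <= 300 iff k <= 27 * 300 / 545 = 14.8624
n_valid = floor(14.8624) = 14
(n_stale = 27 - 14 = 13)

14


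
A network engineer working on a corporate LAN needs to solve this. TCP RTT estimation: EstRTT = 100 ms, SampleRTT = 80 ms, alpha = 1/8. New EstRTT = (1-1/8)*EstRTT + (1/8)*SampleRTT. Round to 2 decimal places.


Given: EstRTT = 100 ms, SampleRTT = 80 ms, alpha = 1/8
New EstRTT = (1 - alpha) * EstRTT + alpha * SampleRTT
(7/8) * 100 = 87.5
(1/8) * 80 = 10
New EstRTT = 87.5 + 10 = 97.5 ms -> 97.50 ms (2 dp)

97.50


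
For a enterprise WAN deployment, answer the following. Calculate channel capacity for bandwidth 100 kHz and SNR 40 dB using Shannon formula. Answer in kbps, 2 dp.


Given: B = 100 kHz, SNR = 40 dB
SNR linear = 10^(40/10) = 10000
1 + SNR = 10001
log2(10001) = 13.2878566418
C = 100 * 1000 * 13.2878566418 = 1328785.6642 bps
C = 1328.785664 kbps -> 1328.79 kbps (2 dp)

1328.79


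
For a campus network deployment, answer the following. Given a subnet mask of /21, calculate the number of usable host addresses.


Given: subnet mask /21
Host bits = 32 - 21 = 11
Total addresses = 2^11 = 2048
Usable hosts = 2048 - 2 (network + broadcast) = 2046

2046


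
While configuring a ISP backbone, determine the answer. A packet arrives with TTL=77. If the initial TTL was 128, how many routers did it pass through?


Given: initial TTL = 128, received TTL = 77
Hops = initial TTL - received TTL
Hops = 128 - 77 = 51

51


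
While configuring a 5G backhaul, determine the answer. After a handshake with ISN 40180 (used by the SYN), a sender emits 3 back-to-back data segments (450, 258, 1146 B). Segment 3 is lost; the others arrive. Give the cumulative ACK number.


SYN uses sequence number 40180; first data byte = ISN + 1 = 40181.
Segment 1: SEQ = 40181, len = 450 B, covers [40181, 40630]
Segment 2: SEQ = 40631, len = 258 B, covers [40631, 40888]
Segment 3: SEQ = 40889, len = 1146 B, covers [40889, 42034] [LOST]
In-order data received: bytes [40181, 40888] (segments 1..2).
Segment 3 missing -> gap begins at byte 40889.
Cumulative ACK = next expected in-order byte = 40181 + 450 + 258 = 40889

40889


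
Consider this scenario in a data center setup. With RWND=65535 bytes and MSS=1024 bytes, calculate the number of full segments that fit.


Given: RWND = 65535 bytes, MSS = 1024 bytes
Full segments = floor(RWND / MSS)
Full segments = floor(65535 / 1024)
Full segments = floor(63.999) = 63

63


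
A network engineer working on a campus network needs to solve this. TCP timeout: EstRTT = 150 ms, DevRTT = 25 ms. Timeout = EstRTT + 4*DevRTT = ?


Given: EstRTT = 150 ms, DevRTT = 25 ms
Timeout = EstRTT + 4 * DevRTT
4 * DevRTT = 4 * 25 = 100
Timeout = 150 + 100 = 250 ms

250


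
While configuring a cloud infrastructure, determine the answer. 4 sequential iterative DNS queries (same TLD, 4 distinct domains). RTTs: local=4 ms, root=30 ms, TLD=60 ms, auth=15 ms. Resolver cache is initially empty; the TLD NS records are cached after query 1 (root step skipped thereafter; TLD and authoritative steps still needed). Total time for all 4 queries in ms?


Lookup 1 (cold cache): local + root + TLD + auth = 4 + 30 + 60 + 15 = 109 ms
Lookups 2..4 (TLD NS cached -> skip root; new domain -> still ask TLD and auth): local + TLD + auth = 4 + 60 + 15 = 79 ms each
Remaining 3 lookups: 3 * 79 = 237 ms
Total = 109 + 237 = 346 ms

346


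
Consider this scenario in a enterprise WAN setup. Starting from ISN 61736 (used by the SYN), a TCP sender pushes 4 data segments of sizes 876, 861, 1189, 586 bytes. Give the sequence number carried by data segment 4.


The SYN occupies sequence number ISN = 61736, so the first data byte is ISN + 1 = 61737.
SEQ of data segment i = (ISN + 1) + sum of payload sizes of segments 1..i-1.
Segment 1: SEQ = 61737, payload = 876 bytes
Segment 2: SEQ = 62613, payload = 861 bytes
Segment 3: SEQ = 63474, payload = 1189 bytes
Segment 4: SEQ = 64663, payload = 586 bytes
SEQ of segment 4 = 61737 + 876 + 861 + 1189 = 64663

64663


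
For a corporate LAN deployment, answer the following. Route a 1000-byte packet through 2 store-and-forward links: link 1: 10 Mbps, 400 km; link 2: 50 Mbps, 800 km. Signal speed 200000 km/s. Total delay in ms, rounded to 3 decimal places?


Packet = 1000 bytes = 8000 bits. Store-and-forward: sum (t_trans + t_prop) per link.
Link 1: t_trans = 8000/(10*10^6) s = 0.8000 ms; t_prop = 400/200000 s = 2.0000 ms; subtotal = 2.8000 ms
Link 2: t_trans = 8000/(50*10^6) s = 0.1600 ms; t_prop = 800/200000 s = 4.0000 ms; subtotal = 4.1600 ms
End-to-end = 2.8000 + 4.1600 = 6.9600 ms -> 6.960 ms (3 dp)

6.960


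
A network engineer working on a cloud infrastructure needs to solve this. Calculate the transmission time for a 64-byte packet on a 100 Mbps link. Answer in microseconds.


Given: packet = 64 bytes, bandwidth = 100 Mbps
Packet in bits = 64 * 8 = 512 bits
Bandwidth = 100 * 10^6 = 100000000 bps
Time = 512 / 100000000 seconds
Time in us = 512 * 10^6 / 100000000 = 5.12

5.12


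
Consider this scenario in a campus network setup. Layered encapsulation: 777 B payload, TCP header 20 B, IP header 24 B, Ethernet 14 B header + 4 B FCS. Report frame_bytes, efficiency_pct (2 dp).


TCP segment = 777 + 20 = 797 B
IP packet = 797 + 24 = 821 B
Ethernet frame = 821 + 14 + 4 = 839 B
Efficiency = app / frame = 777 / 839 = 0.926103 = 92.6103% -> 92.61% (2 dp)

839, 92.61


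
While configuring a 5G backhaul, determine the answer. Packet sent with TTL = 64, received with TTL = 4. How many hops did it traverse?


Given: initial TTL = 64, received TTL = 4
Hops = initial TTL - received TTL
Hops = 64 - 4 = 60

60


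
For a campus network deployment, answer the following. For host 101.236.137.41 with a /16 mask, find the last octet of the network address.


Given: IP = 101.236.137.41, prefix = /16
Subnet mask = 255.255.0.0
Last octet of IP: 41
Last octet of mask: 0
Network last octet = 41 AND 0 = 0

0


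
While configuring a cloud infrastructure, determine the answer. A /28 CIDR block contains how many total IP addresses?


Given: CIDR prefix /28
Host bits = 32 - 28 = 4
Total addresses = 2^4 = 16

16


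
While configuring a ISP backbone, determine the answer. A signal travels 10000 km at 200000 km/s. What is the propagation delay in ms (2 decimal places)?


Given: distance = 10000 km, speed = 200000 km/s
Delay = distance / speed = 10000 / 200000 seconds
Delay in ms = 10000 * 1000 / 200000
Delay = 50.0000 ms
Rounded to 2 dp = 50.00 ms

50.00


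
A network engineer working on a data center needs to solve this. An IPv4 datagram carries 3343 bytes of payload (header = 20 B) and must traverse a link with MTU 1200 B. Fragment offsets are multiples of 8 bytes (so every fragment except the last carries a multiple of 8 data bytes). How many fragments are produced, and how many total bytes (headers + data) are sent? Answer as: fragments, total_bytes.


Max data per non-final fragment = floor((MTU - header)/8)*8 = floor((1200 - 20)/8)*8 = floor(1180/8)*8 = 1176 B
Final fragment needs no 8-byte alignment: it can carry up to MTU - header = 1180 B
Non-final fragments needed = ceil((payload - 1180) / 1176) = ceil(2163/1176) = ceil(1.8393) = 2
Number of fragments = 2 + 1 = 3
Fragment sizes (data): 2 * 1176 B + 991 B (last, 991 <= 1180 OK)
Total bytes sent = payload + n_frags * header = 3343 + 3*20 = 3343 + 60 = 3403 B

3, 3403


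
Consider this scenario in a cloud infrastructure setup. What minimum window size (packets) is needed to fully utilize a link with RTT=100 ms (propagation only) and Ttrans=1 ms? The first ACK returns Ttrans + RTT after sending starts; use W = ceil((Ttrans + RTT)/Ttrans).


Given: Ttrans = 1 ms, RTT = 100 ms (= 2 * Tprop, Tprop = 50 ms)
Time until first ACK returns = Ttrans + RTT = 1 + 100 = 101 ms
Need W * Ttrans >= Ttrans + RTT  ->  W >= (Ttrans + RTT) / Ttrans
(Ttrans + RTT) / Ttrans = 101 / 1 = 101
W_min = ceil(101) = 101

101


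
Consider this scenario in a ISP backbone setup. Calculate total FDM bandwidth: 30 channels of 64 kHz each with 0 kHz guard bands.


Given: 30 channels, 64 kHz each, guard = 0 kHz
Channel bandwidth = 30 * 64 = 1920 kHz
Guard bands = 29 gaps * 0 kHz = 0 kHz
Total = 1920 + 0 = 1920 kHz

1920


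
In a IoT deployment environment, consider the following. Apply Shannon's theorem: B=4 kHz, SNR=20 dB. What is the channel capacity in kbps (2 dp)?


Given: B = 4 kHz, SNR = 20 dB
SNR linear = 10^(20/10) = 100
1 + SNR = 101
log2(101) = 6.6582114828
C = 4 * 1000 * 6.6582114828 = 26632.8459 bps
C = 26.632846 kbps -> 26.63 kbps (2 dp)

26.63


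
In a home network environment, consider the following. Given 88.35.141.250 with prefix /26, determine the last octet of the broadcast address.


Given: IP = 88.35.141.250, prefix = /26
Host bits = 32 - 26 = 6
Network last octet = 250 AND mask = 192
Host part size = 2^6 - 1 = 63
Broadcast last octet = 192 OR 63 = 255

255


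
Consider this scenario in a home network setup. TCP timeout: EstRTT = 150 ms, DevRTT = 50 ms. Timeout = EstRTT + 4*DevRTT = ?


Given: EstRTT = 150 ms, DevRTT = 50 ms
Timeout = EstRTT + 4 * DevRTT
4 * DevRTT = 4 * 50 = 200
Timeout = 150 + 200 = 350 ms

350


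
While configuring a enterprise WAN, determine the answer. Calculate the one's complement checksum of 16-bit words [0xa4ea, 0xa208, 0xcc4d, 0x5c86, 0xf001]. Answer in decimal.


Given words: [0xa4ea, 0xa208, 0xcc4d, 0x5c86, 0xf001]
Step 1: Sum all words
Raw sum = 42218 + 41480 + 52301 + 23686 + 61441 = 221126
Step 2: Fold carry: (24518 + 3) = 24521
One's complement = ~24521 & 0xFFFF = 41014

41014


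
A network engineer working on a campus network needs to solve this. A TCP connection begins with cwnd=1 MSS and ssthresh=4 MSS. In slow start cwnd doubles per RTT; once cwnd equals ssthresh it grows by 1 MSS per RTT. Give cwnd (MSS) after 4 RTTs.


RTT 0: cwnd = 1 MSS (initial)
RTT 1: cwnd = 2 MSS (slow start, doubled)
RTT 2: cwnd = 4 MSS (slow start, doubled)
RTT 3: cwnd = 5 MSS (congestion avoidance, +1)
RTT 4: cwnd = 6 MSS (congestion avoidance, +1)

6


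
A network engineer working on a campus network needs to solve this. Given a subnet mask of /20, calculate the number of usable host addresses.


Given: subnet mask /20
Host bits = 32 - 20 = 12
Total addresses = 2^12 = 4096
Usable hosts = 4096 - 2 (network + broadcast) = 4094

4094


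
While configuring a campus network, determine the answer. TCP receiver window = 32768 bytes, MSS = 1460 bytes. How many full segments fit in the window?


Given: RWND = 32768 bytes, MSS = 1460 bytes
Full segments = floor(RWND / MSS)
Full segments = floor(32768 / 1460)
Full segments = floor(22.4438) = 22

22


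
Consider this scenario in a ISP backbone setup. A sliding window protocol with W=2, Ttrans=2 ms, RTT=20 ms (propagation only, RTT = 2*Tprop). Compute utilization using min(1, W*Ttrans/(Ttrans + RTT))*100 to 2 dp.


Given: W = 2, Ttrans = 2 ms, RTT = 20 ms (= 2 * Tprop, Tprop = 10 ms)
Cycle time = Ttrans + RTT = 2 + 20 = 22 ms (first packet sent until its ACK returns)
W * Ttrans = 2 * 2 = 4 ms of sending per cycle
W * Ttrans / (Ttrans + RTT) = 4 / 22 = 0.181818
U = min(1, 0.181818) = 0.181818
U% = 18.18%

18.18


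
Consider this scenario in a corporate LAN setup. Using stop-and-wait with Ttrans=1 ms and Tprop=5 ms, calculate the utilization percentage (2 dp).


Given: Ttrans = 1 ms, Tprop = 5 ms
RTT = 2 * Tprop = 2 * 5 = 10 ms
U = Ttrans / (Ttrans + RTT)
U = 1 / (1 + 10)
U = 1 / 11 = 0.090909
U% = 9.09%

9.09


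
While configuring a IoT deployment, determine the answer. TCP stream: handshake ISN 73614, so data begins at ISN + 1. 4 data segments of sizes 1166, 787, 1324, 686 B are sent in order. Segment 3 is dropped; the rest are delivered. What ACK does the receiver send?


SYN uses sequence number 73614; first data byte = ISN + 1 = 73615.
Segment 1: SEQ = 73615, len = 1166 B, covers [73615, 74780]
Segment 2: SEQ = 74781, len = 787 B, covers [74781, 75567]
Segment 3: SEQ = 75568, len = 1324 B, covers [75568, 76891] [LOST]
Segment 4: SEQ = 76892, len = 686 B, covers [76892, 77577]
In-order data received: bytes [73615, 75567] (segments 1..2).
Segment 3 missing -> gap begins at byte 75568; later segments buffered out of order.
Cumulative ACK = next expected in-order byte = 73615 + 1166 + 787 = 75568

75568


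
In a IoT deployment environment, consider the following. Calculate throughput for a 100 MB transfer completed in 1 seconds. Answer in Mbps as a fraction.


Given: file = 100 MB, time = 1 s
File in Mb = 100 * 8 = 800 Mb
Throughput = 800 / 1 Mbps
Throughput = 800 Mbps

800


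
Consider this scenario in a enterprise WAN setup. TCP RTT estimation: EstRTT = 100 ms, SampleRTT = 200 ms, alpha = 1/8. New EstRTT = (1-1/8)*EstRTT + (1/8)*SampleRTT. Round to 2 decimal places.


Given: EstRTT = 100 ms, SampleRTT = 200 ms, alpha = 1/8
New EstRTT = (1 - alpha) * EstRTT + alpha * SampleRTT
(7/8) * 100 = 87.5
(1/8) * 200 = 25
New EstRTT = 87.5 + 25 = 112.5 ms -> 112.50 ms (2 dp)

112.50


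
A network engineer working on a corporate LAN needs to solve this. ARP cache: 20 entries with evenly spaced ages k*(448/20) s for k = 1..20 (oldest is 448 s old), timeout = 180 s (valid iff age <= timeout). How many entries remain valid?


Ages are k * 448/20 s for k = 1..20 (spacing = 22.4000 s).
Entry k is valid iff k * 448/20 <= 180 iff k <= 20 * 180 / 448 = 8.0357
n_valid = floor(8.0357) = 8
(n_stale = 20 - 8 = 12)

8


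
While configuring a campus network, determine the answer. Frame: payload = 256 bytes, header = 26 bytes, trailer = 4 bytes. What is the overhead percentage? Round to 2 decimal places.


Given: payload = 256 B, header = 26 B, trailer = 4 B
Overhead bytes = header + trailer = 26 + 4 = 30
Total frame = payload + overhead = 256 + 30 = 286
Overhead % = 30 / 286 * 100 = 10.4895% -> 10.49% (2 dp)

10.49


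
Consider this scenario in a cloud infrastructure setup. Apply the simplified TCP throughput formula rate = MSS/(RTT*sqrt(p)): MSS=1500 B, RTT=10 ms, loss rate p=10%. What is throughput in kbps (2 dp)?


Given: MSS = 1500 bytes, RTT = 10 ms, loss = 10%
RTT in seconds = 10 / 1000 = 0.01
Loss rate = 10% = 0.1
sqrt(loss) = sqrt(0.1) = 0.316227766017
Throughput (bytes/s) = 1500 / (0.01 * 0.316227766017) = 474341.6490
Throughput (kbps) = 474341.6490 * 8 / 1000 = 3794.733192 -> 3794.73 kbps (2 dp)

3794.73


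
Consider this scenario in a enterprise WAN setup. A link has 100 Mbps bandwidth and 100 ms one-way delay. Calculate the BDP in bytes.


Given: bandwidth = 100 Mbps, delay = 100 ms
BDP in bits = 100 * 10^6 * 100 / 1000
BDP in bits = 10000000
BDP in bytes = 10000000 / 8 = 1250000

1250000


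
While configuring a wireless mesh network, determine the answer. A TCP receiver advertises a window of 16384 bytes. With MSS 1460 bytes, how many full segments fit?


Given: RWND = 16384 bytes, MSS = 1460 bytes
Full segments = floor(RWND / MSS)
Full segments = floor(16384 / 1460)
Full segments = floor(11.2219) = 11

11


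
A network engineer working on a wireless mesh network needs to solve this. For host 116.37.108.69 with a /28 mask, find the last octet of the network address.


Given: IP = 116.37.108.69, prefix = /28
Subnet mask = 255.255.255.240
Last octet of IP: 69
Last octet of mask: 240
Network last octet = 69 AND 240 = 64

64


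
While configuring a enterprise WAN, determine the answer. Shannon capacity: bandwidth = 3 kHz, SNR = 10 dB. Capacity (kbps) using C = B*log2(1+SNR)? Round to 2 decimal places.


Given: B = 3 kHz, SNR = 10 dB
SNR linear = 10^(10/10) = 10
1 + SNR = 11
log2(11) = 3.4594316186
C = 3 * 1000 * 3.4594316186 = 10378.2949 bps
C = 10.378295 kbps -> 10.38 kbps (2 dp)

10.38


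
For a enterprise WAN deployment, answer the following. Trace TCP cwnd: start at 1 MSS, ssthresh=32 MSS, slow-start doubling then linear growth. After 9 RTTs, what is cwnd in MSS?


RTT 0: cwnd = 1 MSS (initial)
RTT 1: cwnd = 2 MSS (slow start, doubled)
RTT 2: cwnd = 4 MSS (slow start, doubled)
RTT 3: cwnd = 8 MSS (slow start, doubled)
RTT 4: cwnd = 16 MSS (slow start, doubled)
RTT 5: cwnd = 32 MSS (slow start, doubled)
RTT 6: cwnd = 33 MSS (congestion avoidance, +1)
RTT 7: cwnd = 34 MSS (congestion avoidance, +1)
RTT 8: cwnd = 35 MSS (congestion avoidance, +1)
RTT 9: cwnd = 36 MSS (congestion avoidance, +1)

36


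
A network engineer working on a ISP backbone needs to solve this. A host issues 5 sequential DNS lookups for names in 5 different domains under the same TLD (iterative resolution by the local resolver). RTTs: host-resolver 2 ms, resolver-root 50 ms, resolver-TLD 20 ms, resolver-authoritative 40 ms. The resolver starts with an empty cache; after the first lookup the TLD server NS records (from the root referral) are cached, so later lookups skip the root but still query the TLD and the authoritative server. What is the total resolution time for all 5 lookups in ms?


Lookup 1 (cold cache): local + root + TLD + auth = 2 + 50 + 20 + 40 = 112 ms
Lookups 2..5 (TLD NS cached -> skip root; new domain -> still ask TLD and auth): local + TLD + auth = 2 + 20 + 40 = 62 ms each
Remaining 4 lookups: 4 * 62 = 248 ms
Total = 112 + 248 = 360 ms

360


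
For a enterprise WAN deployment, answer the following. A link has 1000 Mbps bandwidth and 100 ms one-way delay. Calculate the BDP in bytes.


Given: bandwidth = 1000 Mbps, delay = 100 ms
BDP in bits = 1000 * 10^6 * 100 / 1000
BDP in bits = 100000000
BDP in bytes = 100000000 / 8 = 12500000

12500000


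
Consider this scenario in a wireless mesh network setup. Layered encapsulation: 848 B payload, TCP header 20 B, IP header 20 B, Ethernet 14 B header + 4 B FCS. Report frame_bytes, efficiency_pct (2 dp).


TCP segment = 848 + 20 = 868 B
IP packet = 868 + 20 = 888 B
Ethernet frame = 888 + 14 + 4 = 906 B
Efficiency = app / frame = 848 / 906 = 0.935982 = 93.5982% -> 93.60% (2 dp)

906, 93.60


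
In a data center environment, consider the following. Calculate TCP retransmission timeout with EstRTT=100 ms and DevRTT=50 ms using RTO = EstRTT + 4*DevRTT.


Given: EstRTT = 100 ms, DevRTT = 50 ms
Timeout = EstRTT + 4 * DevRTT
4 * DevRTT = 4 * 50 = 200
Timeout = 100 + 200 = 300 ms

300


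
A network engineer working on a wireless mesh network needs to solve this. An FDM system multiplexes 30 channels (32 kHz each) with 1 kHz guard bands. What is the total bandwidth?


Given: 30 channels, 32 kHz each, guard = 1 kHz
Channel bandwidth = 30 * 32 = 960 kHz
Guard bands = 29 gaps * 1 kHz = 29 kHz
Total = 960 + 29 = 989 kHz

989


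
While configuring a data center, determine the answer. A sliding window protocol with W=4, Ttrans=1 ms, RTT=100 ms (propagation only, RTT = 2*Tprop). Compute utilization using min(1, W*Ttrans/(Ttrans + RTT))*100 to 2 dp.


Given: W = 4, Ttrans = 1 ms, RTT = 100 ms (= 2 * Tprop, Tprop = 50 ms)
Cycle time = Ttrans + RTT = 1 + 100 = 101 ms (first packet sent until its ACK returns)
W * Ttrans = 4 * 1 = 4 ms of sending per cycle
W * Ttrans / (Ttrans + RTT) = 4 / 101 = 0.039604
U = min(1, 0.039604) = 0.039604
U% = 3.96%

3.96


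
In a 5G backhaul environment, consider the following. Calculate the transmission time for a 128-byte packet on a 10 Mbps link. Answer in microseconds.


Given: packet = 128 bytes, bandwidth = 10 Mbps
Packet in bits = 128 * 8 = 1024 bits
Bandwidth = 10 * 10^6 = 10000000 bps
Time = 1024 / 10000000 seconds
Time in us = 1024 * 10^6 / 10000000 = 102.4

102.4
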